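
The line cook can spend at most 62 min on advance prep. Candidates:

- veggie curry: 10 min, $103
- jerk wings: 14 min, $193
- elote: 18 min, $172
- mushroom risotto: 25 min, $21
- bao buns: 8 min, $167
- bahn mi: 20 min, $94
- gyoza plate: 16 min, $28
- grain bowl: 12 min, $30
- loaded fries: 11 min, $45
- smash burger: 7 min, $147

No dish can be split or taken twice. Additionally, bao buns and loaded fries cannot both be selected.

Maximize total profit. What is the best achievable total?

782

By profit per min: smash burger 21.00, bao buns 20.88, jerk wings 13.79 lead.
The ratio ordering already packs tightly: veggie curry + jerk wings + elote + bao buns + smash burger, 57 min, 782.
That's the maximum — no feasible swap from here does better than 782.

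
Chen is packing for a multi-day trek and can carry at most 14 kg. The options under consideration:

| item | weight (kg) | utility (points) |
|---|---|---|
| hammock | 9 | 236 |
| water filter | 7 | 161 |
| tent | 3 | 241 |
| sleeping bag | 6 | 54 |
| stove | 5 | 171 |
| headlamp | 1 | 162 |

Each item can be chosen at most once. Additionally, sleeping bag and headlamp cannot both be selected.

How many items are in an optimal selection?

3

Optimal total is 639.
One optimal bundle: hammock + tent + headlamp (13 kg).
Every optimal selection uses 3 items.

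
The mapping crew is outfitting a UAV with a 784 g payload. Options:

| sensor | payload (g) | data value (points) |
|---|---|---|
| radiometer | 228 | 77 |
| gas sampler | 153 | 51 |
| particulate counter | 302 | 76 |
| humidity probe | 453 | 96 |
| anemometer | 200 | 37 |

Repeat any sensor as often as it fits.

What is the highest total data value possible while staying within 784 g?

256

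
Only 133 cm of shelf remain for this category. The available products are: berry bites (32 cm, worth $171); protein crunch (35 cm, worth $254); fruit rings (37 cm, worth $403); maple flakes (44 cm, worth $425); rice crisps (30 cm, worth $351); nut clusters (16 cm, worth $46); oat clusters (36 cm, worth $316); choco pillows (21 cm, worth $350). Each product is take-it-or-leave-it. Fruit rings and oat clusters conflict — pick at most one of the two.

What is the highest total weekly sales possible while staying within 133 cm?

1529

Ranking by ratio (weekly sales/cm): choco pillows 16.67, rice crisps 11.70, fruit rings 10.89.
Taking fruit rings + maple flakes + rice crisps + choco pillows: 132 cm used, 1529 in weekly sales.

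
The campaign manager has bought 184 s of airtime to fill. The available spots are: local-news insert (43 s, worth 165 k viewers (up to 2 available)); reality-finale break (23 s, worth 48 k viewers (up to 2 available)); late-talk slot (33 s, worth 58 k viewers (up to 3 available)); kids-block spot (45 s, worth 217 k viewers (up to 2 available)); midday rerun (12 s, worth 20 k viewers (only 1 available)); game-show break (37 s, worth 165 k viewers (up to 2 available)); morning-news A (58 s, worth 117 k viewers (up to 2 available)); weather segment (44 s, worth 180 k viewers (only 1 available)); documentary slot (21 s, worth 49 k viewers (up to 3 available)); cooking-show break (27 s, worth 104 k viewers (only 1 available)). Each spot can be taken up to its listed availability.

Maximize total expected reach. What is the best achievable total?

799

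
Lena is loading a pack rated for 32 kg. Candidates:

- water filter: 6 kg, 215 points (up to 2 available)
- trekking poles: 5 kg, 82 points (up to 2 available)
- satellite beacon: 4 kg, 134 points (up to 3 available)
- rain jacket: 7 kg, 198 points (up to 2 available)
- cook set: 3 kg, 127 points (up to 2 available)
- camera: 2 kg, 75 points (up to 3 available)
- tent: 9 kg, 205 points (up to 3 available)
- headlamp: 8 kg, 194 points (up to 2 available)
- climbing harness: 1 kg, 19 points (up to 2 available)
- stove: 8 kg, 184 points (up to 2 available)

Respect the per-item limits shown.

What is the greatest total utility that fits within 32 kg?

Density check — cook set 42.33, camera 37.50, water filter 35.83 are the best per kg.
Best packing: 2×water filter + 2×satellite beacon + 2×cook set + 3×camera — 32 kg, 1177 total.
That's the maximum — no swap from here does better than 1177.

1177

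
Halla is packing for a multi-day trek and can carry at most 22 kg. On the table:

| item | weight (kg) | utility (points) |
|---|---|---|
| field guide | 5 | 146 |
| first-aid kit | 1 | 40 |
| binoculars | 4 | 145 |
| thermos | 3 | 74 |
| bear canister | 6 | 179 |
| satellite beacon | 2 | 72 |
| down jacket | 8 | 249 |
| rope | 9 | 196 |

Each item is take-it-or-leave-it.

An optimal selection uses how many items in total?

The maximum utility within 22 kg is 687.
first-aid kit + binoculars + thermos + bear canister + down jacket hits 687 at 22 kg.
All optima have 5 items.

5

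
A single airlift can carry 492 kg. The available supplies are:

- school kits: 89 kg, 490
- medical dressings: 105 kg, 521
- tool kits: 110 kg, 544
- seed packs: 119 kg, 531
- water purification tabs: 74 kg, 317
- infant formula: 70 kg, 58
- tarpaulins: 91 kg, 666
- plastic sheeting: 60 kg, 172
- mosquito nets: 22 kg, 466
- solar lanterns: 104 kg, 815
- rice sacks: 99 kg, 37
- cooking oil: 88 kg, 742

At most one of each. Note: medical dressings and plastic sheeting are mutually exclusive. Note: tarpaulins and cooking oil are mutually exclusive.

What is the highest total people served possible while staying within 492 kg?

3374

Ranking by ratio (people served/kg): mosquito nets 21.18, cooking oil 8.43, solar lanterns 7.84.
Taking school kits + tool kits + water purification tabs + mosquito nets + solar lanterns + cooking oil: 487 kg used, 3374 in people served.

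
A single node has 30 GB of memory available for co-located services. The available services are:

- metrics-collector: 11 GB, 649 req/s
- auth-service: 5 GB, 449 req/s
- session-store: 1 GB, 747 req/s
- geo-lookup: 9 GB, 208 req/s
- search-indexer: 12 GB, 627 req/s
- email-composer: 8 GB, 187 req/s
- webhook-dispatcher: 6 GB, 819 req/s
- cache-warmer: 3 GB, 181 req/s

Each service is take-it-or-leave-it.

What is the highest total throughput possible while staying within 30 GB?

2845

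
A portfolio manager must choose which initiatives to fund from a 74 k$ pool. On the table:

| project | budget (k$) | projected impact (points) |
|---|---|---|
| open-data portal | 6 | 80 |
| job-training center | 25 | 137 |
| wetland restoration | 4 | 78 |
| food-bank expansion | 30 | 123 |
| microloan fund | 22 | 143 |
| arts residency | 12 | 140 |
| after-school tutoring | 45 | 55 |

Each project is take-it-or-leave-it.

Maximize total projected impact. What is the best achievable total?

578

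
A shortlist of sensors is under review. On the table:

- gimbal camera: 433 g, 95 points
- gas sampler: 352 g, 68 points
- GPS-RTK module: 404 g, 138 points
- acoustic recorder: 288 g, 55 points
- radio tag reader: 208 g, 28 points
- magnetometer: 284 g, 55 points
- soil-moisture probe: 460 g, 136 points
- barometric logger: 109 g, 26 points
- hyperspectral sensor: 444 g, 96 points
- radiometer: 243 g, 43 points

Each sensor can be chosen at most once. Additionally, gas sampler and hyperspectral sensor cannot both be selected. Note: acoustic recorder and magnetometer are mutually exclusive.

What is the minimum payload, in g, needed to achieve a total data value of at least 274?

864

Minimise g subject to total data value ≥ 274.
GPS-RTK module + soil-moisture probe: 274 data value at 864 g.
No combination under 864 g hits 274.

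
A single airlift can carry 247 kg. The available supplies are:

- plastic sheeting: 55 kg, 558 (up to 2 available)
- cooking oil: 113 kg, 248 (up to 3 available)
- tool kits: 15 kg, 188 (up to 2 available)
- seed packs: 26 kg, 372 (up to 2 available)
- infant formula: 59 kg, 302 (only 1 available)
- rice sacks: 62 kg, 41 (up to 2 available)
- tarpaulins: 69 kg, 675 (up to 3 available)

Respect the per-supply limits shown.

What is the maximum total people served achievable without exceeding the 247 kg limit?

2723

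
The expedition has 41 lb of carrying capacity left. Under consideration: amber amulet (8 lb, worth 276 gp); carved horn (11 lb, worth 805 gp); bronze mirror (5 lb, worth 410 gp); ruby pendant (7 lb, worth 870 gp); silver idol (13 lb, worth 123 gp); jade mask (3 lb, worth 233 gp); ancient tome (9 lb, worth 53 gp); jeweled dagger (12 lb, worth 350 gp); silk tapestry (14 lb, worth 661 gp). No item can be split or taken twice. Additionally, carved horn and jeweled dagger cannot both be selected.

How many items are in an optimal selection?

5

Optimal total is 2979.
carved horn + bronze mirror + ruby pendant + jade mask + silk tapestry hits 2979 at 40 lb.
All optima have 5 items.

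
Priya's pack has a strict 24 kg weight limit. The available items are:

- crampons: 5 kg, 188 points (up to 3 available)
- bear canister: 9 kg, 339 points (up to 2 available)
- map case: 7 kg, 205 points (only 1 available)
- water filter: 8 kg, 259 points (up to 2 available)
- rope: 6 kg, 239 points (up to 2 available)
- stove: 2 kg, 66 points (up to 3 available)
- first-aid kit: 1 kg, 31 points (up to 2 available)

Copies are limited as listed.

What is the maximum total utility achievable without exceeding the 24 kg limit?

920

By utility per kg: rope 39.83, bear canister 37.67, crampons 37.60, stove 33.00 lead.
Taking the top-ratio items first gives bear canister + 2×rope + stove + first-aid kit for 914 (24 kg).
The 10 kg tied up in bear canister and first-aid kit is better spent on 2×crampons — total rises to 920 (24 kg).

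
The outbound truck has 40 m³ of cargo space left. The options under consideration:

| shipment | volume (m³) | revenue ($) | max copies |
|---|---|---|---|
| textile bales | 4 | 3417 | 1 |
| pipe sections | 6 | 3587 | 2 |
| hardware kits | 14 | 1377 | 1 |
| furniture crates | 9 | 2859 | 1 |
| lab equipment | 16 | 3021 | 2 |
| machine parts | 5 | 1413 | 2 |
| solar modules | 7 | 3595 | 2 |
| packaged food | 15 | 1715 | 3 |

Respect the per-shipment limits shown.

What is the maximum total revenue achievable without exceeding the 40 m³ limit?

Ranking by ratio (revenue/m³): textile bales 854.25, pipe sections 597.83, solar modules 513.57, furniture crates 317.67.
Best packing: textile bales + 2×pipe sections + furniture crates + 2×solar modules — 39 m³, 20640 total.
The spare 1 m³ is too small for any remaining shipment, and no exchange beats 20640.

20640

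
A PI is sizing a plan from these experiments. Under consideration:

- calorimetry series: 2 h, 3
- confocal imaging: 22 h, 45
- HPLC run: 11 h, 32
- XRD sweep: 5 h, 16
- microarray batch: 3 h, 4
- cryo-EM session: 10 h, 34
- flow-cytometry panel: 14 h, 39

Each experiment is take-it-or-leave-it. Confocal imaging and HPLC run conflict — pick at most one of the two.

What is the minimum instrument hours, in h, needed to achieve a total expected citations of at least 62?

Look for the lowest-instrument combination reaching 62.
Taking HPLC run + cryo-EM session gives 66 (≥ 62) for 21 h.
Any bundle with less than 21 h falls short of 62.

21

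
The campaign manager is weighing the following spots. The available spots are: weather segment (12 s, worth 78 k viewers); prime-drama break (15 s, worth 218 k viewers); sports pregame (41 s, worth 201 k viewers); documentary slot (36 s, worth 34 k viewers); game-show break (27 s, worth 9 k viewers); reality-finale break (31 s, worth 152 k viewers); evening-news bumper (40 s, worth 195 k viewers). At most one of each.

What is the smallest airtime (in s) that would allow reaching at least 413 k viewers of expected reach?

55

Minimise s subject to total expected reach ≥ 413.
prime-drama break + evening-news bumper reaches 413 using 55 s.
Below 55 s the best achievable stays under 413.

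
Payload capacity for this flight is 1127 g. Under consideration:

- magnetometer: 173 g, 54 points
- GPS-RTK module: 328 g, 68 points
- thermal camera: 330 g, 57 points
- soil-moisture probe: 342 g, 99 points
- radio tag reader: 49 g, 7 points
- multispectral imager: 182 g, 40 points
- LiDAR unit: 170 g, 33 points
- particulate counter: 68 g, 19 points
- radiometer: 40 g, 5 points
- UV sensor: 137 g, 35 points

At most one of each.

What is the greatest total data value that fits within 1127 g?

287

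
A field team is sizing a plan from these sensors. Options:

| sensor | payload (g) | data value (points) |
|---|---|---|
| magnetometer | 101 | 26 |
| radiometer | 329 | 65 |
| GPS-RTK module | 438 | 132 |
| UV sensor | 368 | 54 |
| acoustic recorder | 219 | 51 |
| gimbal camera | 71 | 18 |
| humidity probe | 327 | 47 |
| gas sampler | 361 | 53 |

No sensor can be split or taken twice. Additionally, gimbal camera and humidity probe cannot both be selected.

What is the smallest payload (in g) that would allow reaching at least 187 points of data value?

Look for the lowest-payload combination reaching 187.
GPS-RTK module + acoustic recorder + gimbal camera reaches 201 using 728 g.
No combination under 728 g hits 187.

728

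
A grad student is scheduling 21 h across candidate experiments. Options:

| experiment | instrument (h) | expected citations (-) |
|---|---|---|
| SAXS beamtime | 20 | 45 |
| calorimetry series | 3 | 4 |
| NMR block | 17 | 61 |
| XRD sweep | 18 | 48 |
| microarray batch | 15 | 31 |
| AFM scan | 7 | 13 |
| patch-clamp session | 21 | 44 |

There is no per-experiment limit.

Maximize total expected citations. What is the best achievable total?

65

Taking calorimetry series + NMR block: 20 h used, 65 in expected citations.
That's the maximum — no swap from here does better than 65.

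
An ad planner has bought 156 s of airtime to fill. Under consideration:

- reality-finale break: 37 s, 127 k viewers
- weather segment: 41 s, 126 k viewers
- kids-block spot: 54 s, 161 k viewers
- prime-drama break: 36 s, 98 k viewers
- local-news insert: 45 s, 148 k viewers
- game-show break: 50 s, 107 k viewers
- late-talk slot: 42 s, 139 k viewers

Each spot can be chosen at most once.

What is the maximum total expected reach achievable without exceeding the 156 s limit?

490

By expected reach per s: reality-finale break 3.43, late-talk slot 3.31, local-news insert 3.29, weather segment 3.07 lead.
Greedy by ratio would take reality-finale break + local-news insert + late-talk slot: 124 s used, total 414.
Dropping local-news insert frees 45 s; slotting in weather segment + prime-drama break (77 s) lifts the total to 490 at 156 s.
Next best is kids-block spot + local-news insert + late-talk slot at 448 (141 s) — short by 42.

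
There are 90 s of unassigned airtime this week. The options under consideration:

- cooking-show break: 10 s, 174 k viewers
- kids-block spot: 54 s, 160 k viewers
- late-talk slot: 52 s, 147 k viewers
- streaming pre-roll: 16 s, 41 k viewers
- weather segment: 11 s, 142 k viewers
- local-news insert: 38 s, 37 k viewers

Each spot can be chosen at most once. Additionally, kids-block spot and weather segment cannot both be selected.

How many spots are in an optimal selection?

4

Optimal total is 504.
One optimal bundle: cooking-show break + late-talk slot + streaming pre-roll + weather segment (89 s).
Every optimal selection uses 4 spots.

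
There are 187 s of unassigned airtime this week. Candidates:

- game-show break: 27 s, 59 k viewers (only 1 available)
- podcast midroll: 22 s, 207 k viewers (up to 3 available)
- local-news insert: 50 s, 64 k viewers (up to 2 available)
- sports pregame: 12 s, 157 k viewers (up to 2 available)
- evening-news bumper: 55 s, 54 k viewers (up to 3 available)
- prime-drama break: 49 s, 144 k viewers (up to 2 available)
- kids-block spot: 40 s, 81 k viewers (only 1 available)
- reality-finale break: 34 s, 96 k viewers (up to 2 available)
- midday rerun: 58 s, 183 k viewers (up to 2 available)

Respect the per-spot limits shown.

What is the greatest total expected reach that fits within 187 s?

3×podcast midroll + 2×sports pregame + reality-finale break + midday rerun uses 182 of the 187 s and totals 1214.

1214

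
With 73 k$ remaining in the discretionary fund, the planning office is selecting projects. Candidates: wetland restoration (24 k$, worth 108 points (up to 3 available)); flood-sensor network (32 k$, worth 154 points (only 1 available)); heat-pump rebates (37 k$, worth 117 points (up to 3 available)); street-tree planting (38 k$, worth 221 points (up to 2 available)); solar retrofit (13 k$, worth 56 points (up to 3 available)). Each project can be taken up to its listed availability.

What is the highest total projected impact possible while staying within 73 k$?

375

Flood-sensor network + street-tree planting uses 70 of the 73 k$ and totals 375.
That's the maximum — no swap from here does better than 375.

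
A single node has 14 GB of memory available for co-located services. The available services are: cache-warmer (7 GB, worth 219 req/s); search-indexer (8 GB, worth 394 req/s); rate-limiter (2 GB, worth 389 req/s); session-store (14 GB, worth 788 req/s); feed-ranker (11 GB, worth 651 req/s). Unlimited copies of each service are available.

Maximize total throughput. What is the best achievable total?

Taking 7×rate-limiter: 14 GB used, 2723 in throughput.
Nothing else within 14 GB beats 2723.

2723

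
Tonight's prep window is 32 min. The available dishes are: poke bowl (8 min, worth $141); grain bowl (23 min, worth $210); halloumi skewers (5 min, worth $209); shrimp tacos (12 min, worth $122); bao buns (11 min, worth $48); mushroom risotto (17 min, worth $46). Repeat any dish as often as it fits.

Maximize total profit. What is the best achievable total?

Best packing: 6×halloumi skewers — 30 min, 1254 total.
Every other selection either busts 32 min or fails to beat 1254.

1254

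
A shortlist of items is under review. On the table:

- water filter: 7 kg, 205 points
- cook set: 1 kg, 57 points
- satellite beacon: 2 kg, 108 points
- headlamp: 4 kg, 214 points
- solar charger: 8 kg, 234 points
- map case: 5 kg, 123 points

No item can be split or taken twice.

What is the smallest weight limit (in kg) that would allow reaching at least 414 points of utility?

11

Minimise kg subject to total utility ≥ 414.
water filter + headlamp reaches 419 using 11 kg.
Any bundle with less than 11 kg falls short of 414.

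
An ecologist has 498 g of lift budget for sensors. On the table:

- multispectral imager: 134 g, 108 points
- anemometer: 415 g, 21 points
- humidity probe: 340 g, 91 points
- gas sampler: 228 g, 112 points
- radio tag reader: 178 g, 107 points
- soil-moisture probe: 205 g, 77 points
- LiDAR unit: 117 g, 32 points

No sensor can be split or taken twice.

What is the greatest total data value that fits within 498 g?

Taking the top-ratio sensors first gives multispectral imager + radio tag reader + LiDAR unit for 247 (429 g).
Replace radio tag reader with gas sampler: the trade gains 5 net, giving 252 at 479 g.
Next best is multispectral imager + radio tag reader + LiDAR unit at 247 (429 g) — short by 5.

252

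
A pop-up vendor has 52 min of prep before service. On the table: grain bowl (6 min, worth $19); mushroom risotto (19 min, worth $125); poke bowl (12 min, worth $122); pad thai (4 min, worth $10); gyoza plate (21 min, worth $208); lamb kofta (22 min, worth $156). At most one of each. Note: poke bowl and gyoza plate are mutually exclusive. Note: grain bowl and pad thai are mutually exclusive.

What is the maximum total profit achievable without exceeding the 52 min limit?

Ranking by ratio (profit/min): poke bowl 10.17, gyoza plate 9.90, lamb kofta 7.09, mushroom risotto 6.58.
Taking grain bowl + gyoza plate + lamb kofta: 49 min used, 383 in profit.

383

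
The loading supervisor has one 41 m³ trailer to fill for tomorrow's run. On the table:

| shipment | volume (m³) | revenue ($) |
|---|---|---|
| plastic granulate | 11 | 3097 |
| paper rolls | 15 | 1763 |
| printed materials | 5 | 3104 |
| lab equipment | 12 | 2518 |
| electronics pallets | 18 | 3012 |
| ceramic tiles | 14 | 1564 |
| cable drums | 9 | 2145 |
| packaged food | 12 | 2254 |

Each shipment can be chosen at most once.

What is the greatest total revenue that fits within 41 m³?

10973

Ranking by ratio (revenue/m³): printed materials 620.80, plastic granulate 281.55, cable drums 238.33.
Taking the top-ratio shipments first gives plastic granulate + printed materials + lab equipment + cable drums for 10864 (37 m³).
Dropping cable drums frees 9 m³; slotting in packaged food (12 m³) lifts the total to 10973 at 40 m³.
Runner-up plastic granulate + printed materials + lab equipment + cable drums tops out at 10864.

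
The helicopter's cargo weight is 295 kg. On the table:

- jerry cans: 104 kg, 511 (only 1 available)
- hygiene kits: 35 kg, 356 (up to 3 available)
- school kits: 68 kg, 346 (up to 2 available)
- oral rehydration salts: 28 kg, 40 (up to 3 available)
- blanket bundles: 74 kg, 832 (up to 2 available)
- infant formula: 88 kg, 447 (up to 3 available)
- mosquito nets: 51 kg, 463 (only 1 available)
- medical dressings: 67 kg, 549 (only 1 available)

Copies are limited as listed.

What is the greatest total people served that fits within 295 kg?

2925

By people served per kg: blanket bundles 11.24, hygiene kits 10.17, mosquito nets 9.08 lead.
The ratio heuristic lands on 3×hygiene kits + oral rehydration salts + 2×blanket bundles (2772) but leaves 14 kg idle.
The 63 kg tied up in hygiene kits and oral rehydration salts is better spent on medical dressings — total rises to 2925 (285 kg).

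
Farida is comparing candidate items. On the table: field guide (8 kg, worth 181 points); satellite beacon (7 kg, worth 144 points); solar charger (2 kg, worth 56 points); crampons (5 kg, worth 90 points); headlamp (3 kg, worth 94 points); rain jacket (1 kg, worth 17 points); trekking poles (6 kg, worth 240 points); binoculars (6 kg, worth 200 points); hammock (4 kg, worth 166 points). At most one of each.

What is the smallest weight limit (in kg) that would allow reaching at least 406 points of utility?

Minimise kg subject to total utility ≥ 406.
trekking poles + hammock: 406 utility at 10 kg.
No combination under 10 kg hits 406.

10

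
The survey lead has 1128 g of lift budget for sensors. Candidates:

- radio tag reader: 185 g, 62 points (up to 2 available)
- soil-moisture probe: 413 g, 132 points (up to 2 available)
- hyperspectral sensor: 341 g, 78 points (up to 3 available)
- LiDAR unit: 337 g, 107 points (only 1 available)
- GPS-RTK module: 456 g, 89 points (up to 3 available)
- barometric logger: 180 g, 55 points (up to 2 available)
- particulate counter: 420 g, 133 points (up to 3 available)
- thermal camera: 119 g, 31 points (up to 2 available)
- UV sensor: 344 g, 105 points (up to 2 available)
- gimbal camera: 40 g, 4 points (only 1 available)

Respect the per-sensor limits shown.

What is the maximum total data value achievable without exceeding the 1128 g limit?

364

Taking the top-ratio sensors first gives 2×radio tag reader + soil-moisture probe + LiDAR unit for 363 (1120 g).
Dropping soil-moisture probe frees 413 g; slotting in particulate counter (420 g) lifts the total to 364 at 1127 g.
The spare 1 g is too small for any remaining sensor, and no exchange beats 364.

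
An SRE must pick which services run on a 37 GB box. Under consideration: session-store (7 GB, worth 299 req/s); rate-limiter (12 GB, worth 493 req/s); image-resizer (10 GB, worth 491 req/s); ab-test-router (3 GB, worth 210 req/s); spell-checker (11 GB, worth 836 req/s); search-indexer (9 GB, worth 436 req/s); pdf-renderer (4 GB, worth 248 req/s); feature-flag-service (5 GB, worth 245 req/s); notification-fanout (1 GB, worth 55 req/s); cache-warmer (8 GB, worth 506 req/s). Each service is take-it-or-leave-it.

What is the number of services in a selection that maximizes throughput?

6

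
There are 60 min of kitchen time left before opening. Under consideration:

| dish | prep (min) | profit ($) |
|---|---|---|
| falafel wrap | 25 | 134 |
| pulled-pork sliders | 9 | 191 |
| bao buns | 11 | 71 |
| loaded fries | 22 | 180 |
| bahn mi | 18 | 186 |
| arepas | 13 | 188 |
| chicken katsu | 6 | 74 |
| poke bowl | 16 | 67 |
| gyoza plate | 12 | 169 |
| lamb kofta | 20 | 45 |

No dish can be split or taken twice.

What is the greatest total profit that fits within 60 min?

Pulled-pork sliders + bahn mi + arepas + chicken katsu + gyoza plate uses 58 of the 60 min and totals 808.

808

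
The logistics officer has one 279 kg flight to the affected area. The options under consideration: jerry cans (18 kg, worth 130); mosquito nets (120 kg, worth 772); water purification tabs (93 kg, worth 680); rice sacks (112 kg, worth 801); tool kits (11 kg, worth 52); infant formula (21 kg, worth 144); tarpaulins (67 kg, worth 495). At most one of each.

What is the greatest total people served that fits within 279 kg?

By people served per kg: tarpaulins 7.39, water purification tabs 7.31, jerry cans 7.22, rice sacks 7.15 lead.
A density-first pass picks jerry cans + water purification tabs + tool kits + infant formula + tarpaulins — 1501 at 210 kg.
The 50 kg tied up in jerry cans and tool kits and infant formula is better spent on rice sacks — total rises to 1976 (272 kg).
That's the maximum — no swap from here does better than 1976.

1976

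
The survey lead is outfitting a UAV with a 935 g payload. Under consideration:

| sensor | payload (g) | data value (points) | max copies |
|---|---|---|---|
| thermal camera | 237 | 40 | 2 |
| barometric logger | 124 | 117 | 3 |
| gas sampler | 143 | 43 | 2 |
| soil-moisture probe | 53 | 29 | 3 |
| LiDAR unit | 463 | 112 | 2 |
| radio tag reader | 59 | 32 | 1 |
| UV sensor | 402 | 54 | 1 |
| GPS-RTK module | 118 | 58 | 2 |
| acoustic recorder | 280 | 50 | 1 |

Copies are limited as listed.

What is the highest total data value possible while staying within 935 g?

600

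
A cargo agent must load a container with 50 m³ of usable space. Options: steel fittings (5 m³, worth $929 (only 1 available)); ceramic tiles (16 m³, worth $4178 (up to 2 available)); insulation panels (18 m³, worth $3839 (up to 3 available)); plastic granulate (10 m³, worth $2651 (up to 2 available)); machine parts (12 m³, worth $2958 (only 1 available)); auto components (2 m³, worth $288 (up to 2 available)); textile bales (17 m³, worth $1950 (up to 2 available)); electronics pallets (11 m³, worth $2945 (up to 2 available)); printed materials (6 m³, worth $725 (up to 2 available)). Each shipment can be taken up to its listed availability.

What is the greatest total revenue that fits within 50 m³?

13026

Density check — electronics pallets 267.73, plastic granulate 265.10, ceramic tiles 261.12 are the best per m³.
A density-first pass picks steel fittings + 2×plastic granulate + auto components + 2×electronics pallets — 12409 at 49 m³.
Reworking the packing: ceramic tiles + machine parts + 2×electronics pallets uses 50 m³ and improves the total to 13026.
Nothing else within 50 m³ beats 13026.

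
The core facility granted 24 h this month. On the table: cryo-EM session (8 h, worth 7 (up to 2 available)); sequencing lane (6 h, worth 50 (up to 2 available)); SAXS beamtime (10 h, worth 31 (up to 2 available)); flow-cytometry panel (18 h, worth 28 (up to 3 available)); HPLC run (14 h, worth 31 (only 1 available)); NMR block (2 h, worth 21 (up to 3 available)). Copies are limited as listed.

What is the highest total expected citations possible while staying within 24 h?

2×sequencing lane + 3×NMR block uses 18 of the 24 h and totals 163.
No other feasible combination exceeds 163.

163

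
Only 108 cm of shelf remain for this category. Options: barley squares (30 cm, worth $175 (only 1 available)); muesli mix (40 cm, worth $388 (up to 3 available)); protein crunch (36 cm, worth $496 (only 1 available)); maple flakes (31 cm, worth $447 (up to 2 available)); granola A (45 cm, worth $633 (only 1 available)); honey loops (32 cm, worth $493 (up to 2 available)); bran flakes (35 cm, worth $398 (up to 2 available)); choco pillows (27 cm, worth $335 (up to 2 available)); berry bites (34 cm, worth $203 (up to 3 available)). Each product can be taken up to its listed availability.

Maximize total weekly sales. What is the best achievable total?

1573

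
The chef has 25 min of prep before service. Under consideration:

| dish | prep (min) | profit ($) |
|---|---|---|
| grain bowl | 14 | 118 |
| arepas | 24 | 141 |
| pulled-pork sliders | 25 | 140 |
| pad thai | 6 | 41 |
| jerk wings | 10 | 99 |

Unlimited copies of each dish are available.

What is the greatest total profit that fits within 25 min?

217

Ranking by ratio (profit/min): jerk wings 9.90, grain bowl 8.43, pad thai 6.83.
The ratio heuristic lands on 2×jerk wings (198) but leaves 5 min idle.
The 10 min tied up in jerk wings is better spent on grain bowl — total rises to 217 (24 min).
The spare 1 min is too small for any remaining dish, and no exchange beats 217.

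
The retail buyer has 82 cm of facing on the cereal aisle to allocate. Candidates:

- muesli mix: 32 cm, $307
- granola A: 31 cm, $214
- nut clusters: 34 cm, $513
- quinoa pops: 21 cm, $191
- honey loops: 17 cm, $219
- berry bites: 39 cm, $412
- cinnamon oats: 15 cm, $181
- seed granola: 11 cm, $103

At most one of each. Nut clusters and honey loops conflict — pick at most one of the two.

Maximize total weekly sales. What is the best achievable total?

1001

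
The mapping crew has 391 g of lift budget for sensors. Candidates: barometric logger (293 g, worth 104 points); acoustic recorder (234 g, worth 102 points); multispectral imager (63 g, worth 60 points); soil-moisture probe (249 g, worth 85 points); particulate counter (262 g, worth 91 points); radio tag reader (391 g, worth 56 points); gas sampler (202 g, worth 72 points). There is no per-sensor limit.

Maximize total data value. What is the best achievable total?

360

Ranking by ratio (data value/g): multispectral imager 0.95, acoustic recorder 0.44, gas sampler 0.36, barometric logger 0.35.
The ratio ordering already packs tightly: 6×multispectral imager, 378 g, 360.
Nothing else within 391 g beats 360.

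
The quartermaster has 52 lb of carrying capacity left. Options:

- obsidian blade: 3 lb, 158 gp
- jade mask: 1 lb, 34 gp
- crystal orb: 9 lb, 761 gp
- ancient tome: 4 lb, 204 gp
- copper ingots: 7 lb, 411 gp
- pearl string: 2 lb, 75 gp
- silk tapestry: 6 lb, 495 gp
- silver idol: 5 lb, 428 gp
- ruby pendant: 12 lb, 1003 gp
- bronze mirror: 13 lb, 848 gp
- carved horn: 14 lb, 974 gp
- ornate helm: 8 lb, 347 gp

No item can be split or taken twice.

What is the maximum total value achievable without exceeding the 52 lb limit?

Greedy by ratio would take obsidian blade + jade mask + crystal orb + pearl string + silk tapestry + silver idol + ruby pendant + carved horn: 52 lb used, total 3928.
Reworking the packing: crystal orb + copper ingots + silk tapestry + silver idol + ruby pendant + bronze mirror uses 52 lb and improves the total to 3946.

3946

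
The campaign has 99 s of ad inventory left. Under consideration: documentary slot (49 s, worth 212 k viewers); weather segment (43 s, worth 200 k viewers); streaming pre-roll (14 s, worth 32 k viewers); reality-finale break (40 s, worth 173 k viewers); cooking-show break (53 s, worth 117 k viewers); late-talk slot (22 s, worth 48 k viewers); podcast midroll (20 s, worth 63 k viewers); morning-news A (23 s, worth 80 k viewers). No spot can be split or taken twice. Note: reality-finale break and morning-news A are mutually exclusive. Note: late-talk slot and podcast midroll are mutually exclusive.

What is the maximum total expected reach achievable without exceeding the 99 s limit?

412

The ratio ordering already packs tightly: documentary slot + weather segment, 92 s, 412.
The spare 7 s is too small for any remaining spot, and no feasible exchange beats 412.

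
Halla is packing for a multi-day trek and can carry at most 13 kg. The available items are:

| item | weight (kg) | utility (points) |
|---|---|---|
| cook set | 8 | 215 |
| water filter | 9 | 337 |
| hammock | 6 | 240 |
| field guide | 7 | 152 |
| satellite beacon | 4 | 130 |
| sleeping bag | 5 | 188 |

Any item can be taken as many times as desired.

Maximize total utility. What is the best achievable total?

480

Taking 2×hammock: 12 kg used, 480 in utility.
Nothing else within 13 kg beats 480.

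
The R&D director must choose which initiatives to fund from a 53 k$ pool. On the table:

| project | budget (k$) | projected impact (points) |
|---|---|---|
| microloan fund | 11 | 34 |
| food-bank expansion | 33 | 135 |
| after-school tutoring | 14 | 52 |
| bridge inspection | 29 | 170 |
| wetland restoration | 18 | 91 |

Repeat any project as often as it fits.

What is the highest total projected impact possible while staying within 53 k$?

261

Taking bridge inspection + wetland restoration: 47 k$ used, 261 in projected impact.
Nothing else within 53 k$ beats 261.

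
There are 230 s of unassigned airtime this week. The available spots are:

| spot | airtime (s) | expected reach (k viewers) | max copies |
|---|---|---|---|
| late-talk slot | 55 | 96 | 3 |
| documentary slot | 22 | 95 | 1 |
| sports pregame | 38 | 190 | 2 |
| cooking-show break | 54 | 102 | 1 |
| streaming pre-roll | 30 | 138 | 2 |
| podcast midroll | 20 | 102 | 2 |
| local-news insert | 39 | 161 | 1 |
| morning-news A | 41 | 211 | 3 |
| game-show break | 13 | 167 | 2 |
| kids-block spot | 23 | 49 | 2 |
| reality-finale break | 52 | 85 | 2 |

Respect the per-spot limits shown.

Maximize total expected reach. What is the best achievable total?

1361

Taking sports pregame + 2×podcast midroll + 3×morning-news A + 2×game-show break: 227 s used, 1361 in expected reach.
That's the maximum — no swap from here does better than 1361.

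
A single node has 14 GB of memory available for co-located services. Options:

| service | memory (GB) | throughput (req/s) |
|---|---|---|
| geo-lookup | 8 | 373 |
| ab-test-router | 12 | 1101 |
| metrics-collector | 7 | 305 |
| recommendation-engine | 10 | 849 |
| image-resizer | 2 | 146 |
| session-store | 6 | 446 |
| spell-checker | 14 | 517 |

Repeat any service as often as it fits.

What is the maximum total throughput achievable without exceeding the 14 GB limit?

1247

Taking ab-test-router + image-resizer: 14 GB used, 1247 in throughput.
That's the maximum — no swap from here does better than 1247.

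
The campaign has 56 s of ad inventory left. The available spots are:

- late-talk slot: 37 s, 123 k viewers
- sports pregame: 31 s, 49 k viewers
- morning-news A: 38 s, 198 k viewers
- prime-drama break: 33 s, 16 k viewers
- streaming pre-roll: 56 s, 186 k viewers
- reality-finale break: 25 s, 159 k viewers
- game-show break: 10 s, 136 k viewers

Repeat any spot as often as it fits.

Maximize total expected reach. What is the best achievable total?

Taking 5×game-show break: 50 s used, 680 in expected reach.

680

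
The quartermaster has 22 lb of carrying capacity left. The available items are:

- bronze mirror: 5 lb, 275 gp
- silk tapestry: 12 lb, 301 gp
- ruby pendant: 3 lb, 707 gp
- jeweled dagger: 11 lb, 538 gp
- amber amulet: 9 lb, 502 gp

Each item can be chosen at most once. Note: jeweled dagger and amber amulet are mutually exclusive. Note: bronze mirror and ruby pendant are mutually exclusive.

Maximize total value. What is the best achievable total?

Best packing: ruby pendant + jeweled dagger — 14 lb, 1245 total.
Runner-up ruby pendant + amber amulet tops out at 1209.

1245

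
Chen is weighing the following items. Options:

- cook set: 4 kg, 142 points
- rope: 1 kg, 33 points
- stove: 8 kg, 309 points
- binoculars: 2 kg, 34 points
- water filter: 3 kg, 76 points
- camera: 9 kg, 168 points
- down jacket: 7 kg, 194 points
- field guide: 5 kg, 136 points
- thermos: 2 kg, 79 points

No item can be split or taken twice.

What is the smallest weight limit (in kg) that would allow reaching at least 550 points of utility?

15

Look for the lowest-weight combination reaching 550.
Taking cook set + rope + stove + thermos gives 563 (≥ 550) for 15 kg.
Any bundle with less than 15 kg falls short of 550.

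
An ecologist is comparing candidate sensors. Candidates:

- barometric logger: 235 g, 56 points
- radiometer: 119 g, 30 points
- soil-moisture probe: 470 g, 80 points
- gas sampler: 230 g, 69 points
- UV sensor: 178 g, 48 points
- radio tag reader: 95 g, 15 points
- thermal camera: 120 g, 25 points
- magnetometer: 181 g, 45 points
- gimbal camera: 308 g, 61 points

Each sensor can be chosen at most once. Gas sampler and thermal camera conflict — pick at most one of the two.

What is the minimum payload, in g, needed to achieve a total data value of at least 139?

Minimise g subject to total data value ≥ 139.
radiometer + gas sampler + UV sensor: 147 data value at 527 g.
No combination under 527 g hits 139.

527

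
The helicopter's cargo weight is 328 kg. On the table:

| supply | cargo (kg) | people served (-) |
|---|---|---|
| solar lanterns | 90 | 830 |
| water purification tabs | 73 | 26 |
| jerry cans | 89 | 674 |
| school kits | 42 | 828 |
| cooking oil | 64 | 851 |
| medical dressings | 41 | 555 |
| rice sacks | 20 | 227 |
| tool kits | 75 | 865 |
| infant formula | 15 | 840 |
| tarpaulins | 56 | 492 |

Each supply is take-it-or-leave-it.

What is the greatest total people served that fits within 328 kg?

4769

Filling by ratio: school kits + cooking oil + medical dressings + rice sacks + tool kits + infant formula + tarpaulins for 4658, with 15 kg left unused.
Dropping rice sacks and tarpaulins frees 76 kg; slotting in solar lanterns (90 kg) lifts the total to 4769 at 327 kg.
Runner-up school kits + cooking oil + medical dressings + rice sacks + tool kits + infant formula + tarpaulins tops out at 4658.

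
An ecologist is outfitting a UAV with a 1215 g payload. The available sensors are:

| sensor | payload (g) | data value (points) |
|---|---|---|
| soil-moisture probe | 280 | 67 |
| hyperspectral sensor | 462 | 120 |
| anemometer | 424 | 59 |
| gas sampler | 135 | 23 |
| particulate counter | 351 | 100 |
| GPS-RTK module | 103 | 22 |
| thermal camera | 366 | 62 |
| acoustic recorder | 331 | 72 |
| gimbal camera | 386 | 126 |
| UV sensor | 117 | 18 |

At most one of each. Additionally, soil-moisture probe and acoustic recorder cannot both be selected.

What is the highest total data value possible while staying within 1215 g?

Ranking by ratio (data value/g): gimbal camera 0.33, particulate counter 0.28, hyperspectral sensor 0.26.
Hyperspectral sensor + particulate counter + gimbal camera uses 1199 of the 1215 g and totals 346.
An exhaustive check of the 1024 subsets confirms 346.

346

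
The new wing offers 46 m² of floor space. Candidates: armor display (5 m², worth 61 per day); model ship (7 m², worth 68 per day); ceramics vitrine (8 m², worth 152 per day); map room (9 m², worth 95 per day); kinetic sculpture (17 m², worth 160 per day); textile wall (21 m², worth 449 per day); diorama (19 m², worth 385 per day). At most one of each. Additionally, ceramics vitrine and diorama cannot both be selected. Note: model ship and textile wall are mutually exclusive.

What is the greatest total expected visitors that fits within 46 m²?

895

Best packing: armor display + textile wall + diorama — 45 m², 895 total.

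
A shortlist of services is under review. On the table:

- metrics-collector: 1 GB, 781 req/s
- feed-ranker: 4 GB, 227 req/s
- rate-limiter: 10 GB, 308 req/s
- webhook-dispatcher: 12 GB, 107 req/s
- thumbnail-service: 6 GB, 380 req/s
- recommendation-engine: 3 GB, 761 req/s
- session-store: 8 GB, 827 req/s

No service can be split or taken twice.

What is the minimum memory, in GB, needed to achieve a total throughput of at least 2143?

12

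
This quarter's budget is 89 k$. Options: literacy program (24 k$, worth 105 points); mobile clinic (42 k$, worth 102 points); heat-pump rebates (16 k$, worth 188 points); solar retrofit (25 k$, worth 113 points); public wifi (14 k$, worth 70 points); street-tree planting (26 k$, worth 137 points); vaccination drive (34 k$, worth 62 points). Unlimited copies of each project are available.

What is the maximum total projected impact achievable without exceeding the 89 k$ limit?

940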